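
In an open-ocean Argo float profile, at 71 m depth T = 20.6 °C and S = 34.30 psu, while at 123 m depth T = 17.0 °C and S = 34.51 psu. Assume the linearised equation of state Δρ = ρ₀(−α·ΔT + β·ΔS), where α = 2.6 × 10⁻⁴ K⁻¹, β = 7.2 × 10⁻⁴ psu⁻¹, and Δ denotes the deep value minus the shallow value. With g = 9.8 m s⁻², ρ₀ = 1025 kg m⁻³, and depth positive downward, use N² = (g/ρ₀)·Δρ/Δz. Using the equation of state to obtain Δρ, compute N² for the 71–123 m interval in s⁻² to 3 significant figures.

ΔT = -3.6 K, ΔS = +0.21 psu (deep − shallow).
Δρ/ρ₀ = −αΔT + βΔS = 9.36 × 10⁻⁴ + 1.512 × 10⁻⁴ = 1.0872 × 10⁻³, so Δρ ≈ 1.114 kg m⁻³.
N² = (g/ρ₀)·Δρ/Δz = g·(Δρ/ρ₀)/Δz = 9.8 × 1.0872 × 10⁻³ / 52 = 2.0490 × 10⁻⁴ s⁻² ≈ 2.05 × 10⁻⁴ s⁻².

2.05 × 10⁻⁴ s⁻²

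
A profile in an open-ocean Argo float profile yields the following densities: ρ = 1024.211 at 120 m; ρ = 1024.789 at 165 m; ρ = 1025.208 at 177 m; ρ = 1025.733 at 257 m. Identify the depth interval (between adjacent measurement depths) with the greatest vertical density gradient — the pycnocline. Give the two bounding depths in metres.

165–177 m

Compute the density gradient over each adjacent pair:
  120–165 m: Δρ/Δz = 0.578/45 = 0.013 kg m⁻⁴
  165–177 m: Δρ/Δz = 0.419/12 = 0.035 kg m⁻⁴
  177–257 m: Δρ/Δz = 0.525/80 = 6.6 × 10⁻³ kg m⁻⁴
The largest gradient is in the 165–177 m interval — the pycnocline.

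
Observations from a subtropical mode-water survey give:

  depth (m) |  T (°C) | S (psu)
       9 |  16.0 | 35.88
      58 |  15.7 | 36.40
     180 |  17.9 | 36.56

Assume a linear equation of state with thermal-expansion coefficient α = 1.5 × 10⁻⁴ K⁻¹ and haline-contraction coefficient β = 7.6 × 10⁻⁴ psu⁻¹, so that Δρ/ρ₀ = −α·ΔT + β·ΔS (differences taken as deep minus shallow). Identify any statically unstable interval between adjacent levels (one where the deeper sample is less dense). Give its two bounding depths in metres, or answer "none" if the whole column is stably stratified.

58–180 m

Evaluate Δρ/ρ₀ = −αΔT + βΔS across each adjacent pair:
  9–58 m: −αΔT+βΔS = −(1.5 × 10⁻⁴)(-0.3)+(7.6 × 10⁻⁴)(+0.52) = 4.4 × 10⁻⁴ → stable
  58–180 m: −αΔT+βΔS = −(1.5 × 10⁻⁴)(+2.2)+(7.6 × 10⁻⁴)(+0.16) = -2.1 × 10⁻⁴ → UNSTABLE
The 58–180 m interval has Δρ < 0: lighter water underlies denser water.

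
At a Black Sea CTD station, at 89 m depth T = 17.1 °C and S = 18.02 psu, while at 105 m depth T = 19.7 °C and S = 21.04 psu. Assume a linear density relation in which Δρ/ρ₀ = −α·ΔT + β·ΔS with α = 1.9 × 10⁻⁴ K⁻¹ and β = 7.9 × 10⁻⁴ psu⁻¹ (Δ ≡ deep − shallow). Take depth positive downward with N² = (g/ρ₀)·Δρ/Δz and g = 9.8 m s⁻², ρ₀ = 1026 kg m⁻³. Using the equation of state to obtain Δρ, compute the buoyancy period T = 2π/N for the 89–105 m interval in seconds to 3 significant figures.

185 s

ΔT = +2.6 K, ΔS = +3.02 psu (deep − shallow).
Δρ/ρ₀ = −αΔT + βΔS = -4.94 × 10⁻⁴ + 2.3858 × 10⁻³ = 1.8918 × 10⁻³, so Δρ ≈ 1.941 kg m⁻³.
N² = (g/ρ₀)·Δρ/Δz = g·(Δρ/ρ₀)/Δz = 9.8 × 1.8918 × 10⁻³ / 16 = 1.1587 × 10⁻³ s⁻².
N = √(1.1587 × 10⁻³) = 0.034040 rad s⁻¹ → T = 2π/N = 184.58 s ≈ 185 s.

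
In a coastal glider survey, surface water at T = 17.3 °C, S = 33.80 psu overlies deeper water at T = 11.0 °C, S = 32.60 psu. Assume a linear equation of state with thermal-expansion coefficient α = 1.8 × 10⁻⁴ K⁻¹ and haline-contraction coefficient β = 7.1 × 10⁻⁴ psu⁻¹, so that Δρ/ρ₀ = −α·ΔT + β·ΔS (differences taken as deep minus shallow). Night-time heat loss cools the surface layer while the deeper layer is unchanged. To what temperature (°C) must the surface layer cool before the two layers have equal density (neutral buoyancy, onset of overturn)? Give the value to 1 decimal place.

15.7 °C

Neutral buoyancy requires Δρ = 0, i.e. −α(T_deep − T_surf′) + β(S_deep − S_surf) = 0.
T_surf′ = T_deep − (β/α)·ΔS = 11.0 − (7.1 × 10⁻⁴/1.8 × 10⁻⁴)·(-1.20) = 15.733 °C.
Cooling required: 17.3 − (15.733) = 1.567 °C.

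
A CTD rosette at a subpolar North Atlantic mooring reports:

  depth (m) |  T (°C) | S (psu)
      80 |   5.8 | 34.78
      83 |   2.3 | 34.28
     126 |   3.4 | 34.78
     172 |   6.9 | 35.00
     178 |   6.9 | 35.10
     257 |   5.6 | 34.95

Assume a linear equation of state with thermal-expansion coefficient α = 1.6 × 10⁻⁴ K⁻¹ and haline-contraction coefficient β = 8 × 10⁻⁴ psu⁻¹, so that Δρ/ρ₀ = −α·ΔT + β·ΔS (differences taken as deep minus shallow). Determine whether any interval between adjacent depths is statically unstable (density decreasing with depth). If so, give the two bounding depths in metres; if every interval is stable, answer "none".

Evaluate Δρ/ρ₀ = −αΔT + βΔS across each adjacent pair:
  80–83 m: −αΔT+βΔS = −(1.6 × 10⁻⁴)(-3.5)+(8 × 10⁻⁴)(-0.50) = 1.6 × 10⁻⁴ → stable
  83–126 m: −αΔT+βΔS = −(1.6 × 10⁻⁴)(+1.1)+(8 × 10⁻⁴)(+0.50) = 2.2 × 10⁻⁴ → stable
  126–172 m: −αΔT+βΔS = −(1.6 × 10⁻⁴)(+3.5)+(8 × 10⁻⁴)(+0.22) = -3.8 × 10⁻⁴ → UNSTABLE
  172–178 m: −αΔT+βΔS = −(1.6 × 10⁻⁴)(+0.0)+(8 × 10⁻⁴)(+0.10) = 8.0 × 10⁻⁵ → stable
  178–257 m: −αΔT+βΔS = −(1.6 × 10⁻⁴)(-1.3)+(8 × 10⁻⁴)(-0.15) = 8.8 × 10⁻⁵ → stable
The 126–172 m interval has Δρ < 0: lighter water underlies denser water.

126–172 m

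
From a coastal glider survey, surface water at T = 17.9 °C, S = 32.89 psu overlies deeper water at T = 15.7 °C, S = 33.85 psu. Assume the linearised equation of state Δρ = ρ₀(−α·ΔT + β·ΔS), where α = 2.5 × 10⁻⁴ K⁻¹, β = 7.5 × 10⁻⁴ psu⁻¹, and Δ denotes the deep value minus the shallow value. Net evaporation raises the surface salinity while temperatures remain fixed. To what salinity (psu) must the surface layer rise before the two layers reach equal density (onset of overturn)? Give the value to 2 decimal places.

Neutral buoyancy requires −α(T_deep − T_surf) + β(S_deep − S_surf′) = 0.
S_surf′ = S_deep − (α/β)·ΔT = 33.85 − (2.5 × 10⁻⁴/7.5 × 10⁻⁴)·(-2.2) = 34.5833 psu.
Increase required: 34.5833 − 32.89 = 1.6933 psu.

34.58 psu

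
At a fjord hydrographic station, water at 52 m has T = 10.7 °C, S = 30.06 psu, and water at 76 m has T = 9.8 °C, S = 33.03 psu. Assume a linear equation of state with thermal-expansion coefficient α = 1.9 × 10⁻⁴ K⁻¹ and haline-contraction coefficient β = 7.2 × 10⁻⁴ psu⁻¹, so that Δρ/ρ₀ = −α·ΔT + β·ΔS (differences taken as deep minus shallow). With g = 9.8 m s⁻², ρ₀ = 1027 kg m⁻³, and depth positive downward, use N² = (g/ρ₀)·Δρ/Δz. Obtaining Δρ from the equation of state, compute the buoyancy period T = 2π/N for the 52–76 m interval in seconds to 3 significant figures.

ΔT = -0.9 K, ΔS = +2.97 psu (deep − shallow).
Δρ/ρ₀ = −αΔT + βΔS = 1.71 × 10⁻⁴ + 2.1384 × 10⁻³ = 2.3094 × 10⁻³, so Δρ ≈ 2.372 kg m⁻³.
N² = (g/ρ₀)·Δρ/Δz = g·(Δρ/ρ₀)/Δz = 9.8 × 2.3094 × 10⁻³ / 24 = 9.4301 × 10⁻⁴ s⁻².
N = √(9.4301 × 10⁻⁴) = 0.030708 rad s⁻¹ → T = 2π/N = 204.61 s ≈ 205 s.

205 s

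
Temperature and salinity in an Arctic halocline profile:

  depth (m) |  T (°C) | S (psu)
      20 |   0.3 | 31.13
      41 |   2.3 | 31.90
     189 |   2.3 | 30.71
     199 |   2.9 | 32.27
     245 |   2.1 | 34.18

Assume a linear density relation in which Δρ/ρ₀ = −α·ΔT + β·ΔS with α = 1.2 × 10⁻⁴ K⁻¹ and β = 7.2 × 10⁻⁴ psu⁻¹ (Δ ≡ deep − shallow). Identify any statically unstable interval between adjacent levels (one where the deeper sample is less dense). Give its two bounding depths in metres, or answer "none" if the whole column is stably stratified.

Evaluate Δρ/ρ₀ = −αΔT + βΔS across each adjacent pair:
  20–41 m: −αΔT+βΔS = −(1.2 × 10⁻⁴)(+2.0)+(7.2 × 10⁻⁴)(+0.77) = 3.1 × 10⁻⁴ → stable
  41–189 m: −αΔT+βΔS = −(1.2 × 10⁻⁴)(+0.0)+(7.2 × 10⁻⁴)(-1.19) = -8.6 × 10⁻⁴ → UNSTABLE
  189–199 m: −αΔT+βΔS = −(1.2 × 10⁻⁴)(+0.6)+(7.2 × 10⁻⁴)(+1.56) = 1.1 × 10⁻³ → stable
  199–245 m: −αΔT+βΔS = −(1.2 × 10⁻⁴)(-0.8)+(7.2 × 10⁻⁴)(+1.91) = 1.5 × 10⁻³ → stable
The 41–189 m interval has Δρ < 0: lighter water underlies denser water.

41–189 m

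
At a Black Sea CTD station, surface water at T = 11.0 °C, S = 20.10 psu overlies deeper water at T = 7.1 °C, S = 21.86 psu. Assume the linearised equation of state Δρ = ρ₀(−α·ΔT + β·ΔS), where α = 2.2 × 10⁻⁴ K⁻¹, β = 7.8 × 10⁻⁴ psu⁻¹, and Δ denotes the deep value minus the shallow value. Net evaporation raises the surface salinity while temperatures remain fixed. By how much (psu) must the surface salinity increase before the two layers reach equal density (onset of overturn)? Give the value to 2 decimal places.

Neutral buoyancy requires −α(T_deep − T_surf) + β(S_deep − S_surf′) = 0.
S_surf′ = S_deep − (α/β)·ΔT = 21.86 − (2.2 × 10⁻⁴/7.8 × 10⁻⁴)·(-3.9) = 22.9600 psu.
Increase required: 22.9600 − 20.10 = 2.8600 psu.

2.86 psu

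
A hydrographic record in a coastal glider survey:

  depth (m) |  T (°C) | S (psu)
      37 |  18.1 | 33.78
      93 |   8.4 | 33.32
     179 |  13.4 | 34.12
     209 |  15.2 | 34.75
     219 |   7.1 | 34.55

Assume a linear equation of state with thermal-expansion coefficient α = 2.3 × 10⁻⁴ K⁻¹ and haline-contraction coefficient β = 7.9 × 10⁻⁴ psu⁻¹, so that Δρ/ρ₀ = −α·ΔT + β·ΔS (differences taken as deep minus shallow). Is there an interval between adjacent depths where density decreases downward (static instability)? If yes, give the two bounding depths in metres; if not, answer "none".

93–179 m

Evaluate Δρ/ρ₀ = −αΔT + βΔS across each adjacent pair:
  37–93 m: −αΔT+βΔS = −(2.3 × 10⁻⁴)(-9.7)+(7.9 × 10⁻⁴)(-0.46) = 1.9 × 10⁻³ → stable
  93–179 m: −αΔT+βΔS = −(2.3 × 10⁻⁴)(+5.0)+(7.9 × 10⁻⁴)(+0.80) = -5.2 × 10⁻⁴ → UNSTABLE
  179–209 m: −αΔT+βΔS = −(2.3 × 10⁻⁴)(+1.8)+(7.9 × 10⁻⁴)(+0.63) = 8.4 × 10⁻⁵ → stable
  209–219 m: −αΔT+βΔS = −(2.3 × 10⁻⁴)(-8.1)+(7.9 × 10⁻⁴)(-0.20) = 1.7 × 10⁻³ → stable
The 93–179 m interval has Δρ < 0: lighter water underlies denser water.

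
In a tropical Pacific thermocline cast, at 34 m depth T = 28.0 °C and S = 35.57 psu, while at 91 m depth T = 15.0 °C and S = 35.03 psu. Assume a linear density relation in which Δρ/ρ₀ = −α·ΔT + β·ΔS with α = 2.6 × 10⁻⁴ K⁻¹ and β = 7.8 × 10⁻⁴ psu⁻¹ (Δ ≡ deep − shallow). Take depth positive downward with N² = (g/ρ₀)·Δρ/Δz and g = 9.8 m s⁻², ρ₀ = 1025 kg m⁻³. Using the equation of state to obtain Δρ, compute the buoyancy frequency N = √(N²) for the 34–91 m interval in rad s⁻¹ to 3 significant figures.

0.0226 rad s⁻¹

ΔT = -13.0 K, ΔS = -0.54 psu (deep − shallow).
Δρ/ρ₀ = −αΔT + βΔS = 3.38 × 10⁻³ − 4.212 × 10⁻⁴ = 2.9588 × 10⁻³, so Δρ ≈ 3.033 kg m⁻³.
N² = (g/ρ₀)·Δρ/Δz = g·(Δρ/ρ₀)/Δz = 9.8 × 2.9588 × 10⁻³ / 57 = 5.0871 × 10⁻⁴ s⁻².
N = √(5.0871 × 10⁻⁴) = 0.022555 rad s⁻¹ ≈ 0.0226 rad s⁻¹.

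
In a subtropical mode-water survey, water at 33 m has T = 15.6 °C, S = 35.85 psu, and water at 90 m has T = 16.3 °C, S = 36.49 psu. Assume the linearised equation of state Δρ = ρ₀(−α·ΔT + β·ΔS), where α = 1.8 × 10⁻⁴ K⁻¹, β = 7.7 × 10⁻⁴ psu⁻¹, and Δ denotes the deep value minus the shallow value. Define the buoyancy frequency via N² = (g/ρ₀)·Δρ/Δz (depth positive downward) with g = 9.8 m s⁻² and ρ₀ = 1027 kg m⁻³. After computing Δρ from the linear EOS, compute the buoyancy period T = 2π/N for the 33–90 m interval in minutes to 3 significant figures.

ΔT = +0.7 K, ΔS = +0.64 psu (deep − shallow).
Δρ/ρ₀ = −αΔT + βΔS = -1.26 × 10⁻⁴ + 4.928 × 10⁻⁴ = 3.668 × 10⁻⁴, so Δρ ≈ 0.3767 kg m⁻³.
N² = (g/ρ₀)·Δρ/Δz = g·(Δρ/ρ₀)/Δz = 9.8 × 3.668 × 10⁻⁴ / 57 = 6.3064 × 10⁻⁵ s⁻².
N = √(6.3064 × 10⁻⁵) = 7.9413 × 10⁻³ rad s⁻¹ → T = 2π/N = 791.20 s = 13.187 min ≈ 13.2 min.

13.2 min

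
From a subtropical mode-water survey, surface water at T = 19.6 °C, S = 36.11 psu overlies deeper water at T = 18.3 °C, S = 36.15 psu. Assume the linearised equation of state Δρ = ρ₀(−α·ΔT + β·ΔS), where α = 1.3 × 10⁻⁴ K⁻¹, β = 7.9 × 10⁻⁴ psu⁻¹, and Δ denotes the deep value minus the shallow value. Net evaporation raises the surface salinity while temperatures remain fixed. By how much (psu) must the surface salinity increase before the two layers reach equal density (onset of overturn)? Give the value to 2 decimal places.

Neutral buoyancy requires −α(T_deep − T_surf) + β(S_deep − S_surf′) = 0.
S_surf′ = S_deep − (α/β)·ΔT = 36.15 − (1.3 × 10⁻⁴/7.9 × 10⁻⁴)·(-1.3) = 36.3639 psu.
Increase required: 36.3639 − 36.11 = 0.2539 psu.

0.25 psu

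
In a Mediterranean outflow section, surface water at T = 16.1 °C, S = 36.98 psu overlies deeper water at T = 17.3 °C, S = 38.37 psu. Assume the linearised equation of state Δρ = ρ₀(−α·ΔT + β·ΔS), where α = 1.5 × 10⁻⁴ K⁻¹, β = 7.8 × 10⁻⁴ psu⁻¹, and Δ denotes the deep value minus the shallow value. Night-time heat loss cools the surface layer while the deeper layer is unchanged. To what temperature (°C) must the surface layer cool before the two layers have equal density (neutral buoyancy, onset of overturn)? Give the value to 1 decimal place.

10.1 °C

Neutral buoyancy requires Δρ = 0, i.e. −α(T_deep − T_surf′) + β(S_deep − S_surf) = 0.
T_surf′ = T_deep − (β/α)·ΔS = 17.3 − (7.8 × 10⁻⁴/1.5 × 10⁻⁴)·(+1.39) = 10.072 °C.
Cooling required: 16.1 − (10.072) = 6.028 °C.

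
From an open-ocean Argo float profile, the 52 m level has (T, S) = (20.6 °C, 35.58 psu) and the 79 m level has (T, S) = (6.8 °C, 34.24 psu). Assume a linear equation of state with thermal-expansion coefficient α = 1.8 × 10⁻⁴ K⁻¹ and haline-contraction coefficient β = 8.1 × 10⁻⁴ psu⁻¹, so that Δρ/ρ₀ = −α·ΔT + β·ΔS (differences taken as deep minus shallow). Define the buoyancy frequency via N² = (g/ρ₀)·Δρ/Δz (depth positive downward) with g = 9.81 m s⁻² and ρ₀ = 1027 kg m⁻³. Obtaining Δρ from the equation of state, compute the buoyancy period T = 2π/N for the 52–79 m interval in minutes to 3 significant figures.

4.65 min

ΔT = -13.8 K, ΔS = -1.34 psu (deep − shallow).
Δρ/ρ₀ = −αΔT + βΔS = 2.484 × 10⁻³ − 1.0854 × 10⁻³ = 1.3986 × 10⁻³, so Δρ ≈ 1.436 kg m⁻³.
N² = (g/ρ₀)·Δρ/Δz = g·(Δρ/ρ₀)/Δz = 9.81 × 1.3986 × 10⁻³ / 27 = 5.0816 × 10⁻⁴ s⁻².
N = √(5.0816 × 10⁻⁴) = 0.022542 rad s⁻¹ → T = 2π/N = 278.73 s = 4.6455 min ≈ 4.65 min.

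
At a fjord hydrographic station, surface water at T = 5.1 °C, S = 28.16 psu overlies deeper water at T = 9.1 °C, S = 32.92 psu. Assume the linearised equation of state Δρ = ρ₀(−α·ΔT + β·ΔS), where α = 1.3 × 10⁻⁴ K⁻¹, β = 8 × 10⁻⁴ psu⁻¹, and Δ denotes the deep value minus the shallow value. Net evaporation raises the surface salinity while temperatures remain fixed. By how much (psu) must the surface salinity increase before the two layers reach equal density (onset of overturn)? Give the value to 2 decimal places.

4.11 psu

Neutral buoyancy requires −α(T_deep − T_surf) + β(S_deep − S_surf′) = 0.
S_surf′ = S_deep − (α/β)·ΔT = 32.92 − (1.3 × 10⁻⁴/8 × 10⁻⁴)·(+4.0) = 32.2700 psu.
Increase required: 32.2700 − 28.16 = 4.1100 psu.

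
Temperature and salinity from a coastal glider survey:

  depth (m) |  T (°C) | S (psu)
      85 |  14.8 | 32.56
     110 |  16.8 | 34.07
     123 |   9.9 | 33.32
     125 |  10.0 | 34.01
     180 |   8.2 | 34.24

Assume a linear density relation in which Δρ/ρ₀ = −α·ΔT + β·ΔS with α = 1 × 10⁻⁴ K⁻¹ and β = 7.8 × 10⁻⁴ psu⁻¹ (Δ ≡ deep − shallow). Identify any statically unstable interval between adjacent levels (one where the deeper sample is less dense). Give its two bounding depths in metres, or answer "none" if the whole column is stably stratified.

none

Evaluate Δρ/ρ₀ = −αΔT + βΔS across each adjacent pair:
  85–110 m: −αΔT+βΔS = −(1 × 10⁻⁴)(+2.0)+(7.8 × 10⁻⁴)(+1.51) = 9.8 × 10⁻⁴ → stable
  110–123 m: −αΔT+βΔS = −(1 × 10⁻⁴)(-6.9)+(7.8 × 10⁻⁴)(-0.75) = 1.1 × 10⁻⁴ → stable
  123–125 m: −αΔT+βΔS = −(1 × 10⁻⁴)(+0.1)+(7.8 × 10⁻⁴)(+0.69) = 5.3 × 10⁻⁴ → stable
  125–180 m: −αΔT+βΔS = −(1 × 10⁻⁴)(-1.8)+(7.8 × 10⁻⁴)(+0.23) = 3.6 × 10⁻⁴ → stable
Every interval has Δρ > 0: the column is stably stratified throughout.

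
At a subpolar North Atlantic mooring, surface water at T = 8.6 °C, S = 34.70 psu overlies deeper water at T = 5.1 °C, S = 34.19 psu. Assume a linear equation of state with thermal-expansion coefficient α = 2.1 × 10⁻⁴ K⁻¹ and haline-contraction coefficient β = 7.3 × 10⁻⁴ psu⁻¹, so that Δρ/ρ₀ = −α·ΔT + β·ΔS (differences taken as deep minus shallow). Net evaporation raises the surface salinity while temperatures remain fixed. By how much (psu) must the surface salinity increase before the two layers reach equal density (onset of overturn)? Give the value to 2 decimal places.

0.50 psu

Neutral buoyancy requires −α(T_deep − T_surf) + β(S_deep − S_surf′) = 0.
S_surf′ = S_deep − (α/β)·ΔT = 34.19 − (2.1 × 10⁻⁴/7.3 × 10⁻⁴)·(-3.5) = 35.1968 psu.
Increase required: 35.1968 − 34.70 = 0.4968 psu.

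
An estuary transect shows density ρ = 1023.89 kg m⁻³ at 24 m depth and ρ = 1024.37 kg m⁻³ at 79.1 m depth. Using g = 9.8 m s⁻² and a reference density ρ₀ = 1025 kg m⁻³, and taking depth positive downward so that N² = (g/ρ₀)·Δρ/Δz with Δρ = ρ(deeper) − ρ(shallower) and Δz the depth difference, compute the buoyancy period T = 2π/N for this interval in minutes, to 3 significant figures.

11.5 min

Δρ = 1024.37 − 1023.89 = 0.48 kg m⁻³ over Δz = 79.1 − 24 = 55.1 m.
N² = (9.8/1025) × (0.48/55.1) = 8.3290 × 10⁻⁵ s⁻².
N = √(8.3290 × 10⁻⁵) = 9.1263 × 10⁻³ rad s⁻¹, so T = 2π/N = 688.47 s = 11.475 min ≈ 11.5 min.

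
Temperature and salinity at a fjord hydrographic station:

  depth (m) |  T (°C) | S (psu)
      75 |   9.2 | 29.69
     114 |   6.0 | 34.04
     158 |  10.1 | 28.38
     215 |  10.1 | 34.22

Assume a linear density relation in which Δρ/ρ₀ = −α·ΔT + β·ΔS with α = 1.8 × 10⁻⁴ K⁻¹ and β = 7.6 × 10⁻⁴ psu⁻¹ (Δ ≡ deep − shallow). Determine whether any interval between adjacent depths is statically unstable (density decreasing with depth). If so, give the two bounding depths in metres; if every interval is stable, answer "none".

114–158 m

Evaluate Δρ/ρ₀ = −αΔT + βΔS across each adjacent pair:
  75–114 m: −αΔT+βΔS = −(1.8 × 10⁻⁴)(-3.2)+(7.6 × 10⁻⁴)(+4.35) = 3.9 × 10⁻³ → stable
  114–158 m: −αΔT+βΔS = −(1.8 × 10⁻⁴)(+4.1)+(7.6 × 10⁻⁴)(-5.66) = -5.0 × 10⁻³ → UNSTABLE
  158–215 m: −αΔT+βΔS = −(1.8 × 10⁻⁴)(+0.0)+(7.6 × 10⁻⁴)(+5.84) = 4.4 × 10⁻³ → stable
The 114–158 m interval has Δρ < 0: lighter water underlies denser water.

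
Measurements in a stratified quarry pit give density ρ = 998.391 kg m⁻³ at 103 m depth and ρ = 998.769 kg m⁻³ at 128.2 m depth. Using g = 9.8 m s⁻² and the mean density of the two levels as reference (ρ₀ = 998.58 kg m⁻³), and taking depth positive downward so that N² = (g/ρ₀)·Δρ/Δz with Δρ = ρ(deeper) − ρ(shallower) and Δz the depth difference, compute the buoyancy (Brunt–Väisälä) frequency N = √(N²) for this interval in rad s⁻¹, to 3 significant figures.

Δρ = 998.769 − 998.391 = 0.378 kg m⁻³ over Δz = 128.2 − 103 = 25.2 m.
N² = (9.8/998.58) × (0.378/25.2) = 1.4721 × 10⁻⁴ s⁻².
N = √(1.4721 × 10⁻⁴) = 0.012133 rad s⁻¹ ≈ 0.0121 rad s⁻¹.

0.0121 rad s⁻¹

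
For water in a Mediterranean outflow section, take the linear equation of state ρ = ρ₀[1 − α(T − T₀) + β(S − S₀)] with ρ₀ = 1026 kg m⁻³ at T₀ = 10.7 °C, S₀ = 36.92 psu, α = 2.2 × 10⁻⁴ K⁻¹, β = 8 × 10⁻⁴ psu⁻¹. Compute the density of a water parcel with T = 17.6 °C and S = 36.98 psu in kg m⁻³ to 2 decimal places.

1024.49 kg m⁻³

T − T₀ = +6.9 K, S − S₀ = +0.06 psu.
Bracket = 1 − α·(+6.9) + β·(+0.06) = 1 + (-1.47 × 10⁻³) = 0.9985300.
ρ = 1026 × 0.9985300 = 1024.49 kg m⁻³.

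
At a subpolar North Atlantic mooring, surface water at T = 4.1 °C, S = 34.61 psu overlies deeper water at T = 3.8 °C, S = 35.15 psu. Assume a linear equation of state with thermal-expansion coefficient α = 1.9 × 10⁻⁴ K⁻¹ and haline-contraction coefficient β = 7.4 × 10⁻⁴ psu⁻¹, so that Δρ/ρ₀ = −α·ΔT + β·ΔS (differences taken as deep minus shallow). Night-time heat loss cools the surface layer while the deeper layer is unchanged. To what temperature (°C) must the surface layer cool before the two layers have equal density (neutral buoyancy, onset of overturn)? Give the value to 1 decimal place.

1.7 °C

Neutral buoyancy requires Δρ = 0, i.e. −α(T_deep − T_surf′) + β(S_deep − S_surf) = 0.
T_surf′ = T_deep − (β/α)·ΔS = 3.8 − (7.4 × 10⁻⁴/1.9 × 10⁻⁴)·(+0.54) = 1.697 °C.
Cooling required: 4.1 − (1.697) = 2.403 °C.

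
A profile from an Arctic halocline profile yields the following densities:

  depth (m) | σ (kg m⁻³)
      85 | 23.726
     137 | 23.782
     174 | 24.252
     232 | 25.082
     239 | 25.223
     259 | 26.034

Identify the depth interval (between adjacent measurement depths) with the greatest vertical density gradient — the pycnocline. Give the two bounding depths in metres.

239–259 m

Compute the density gradient over each adjacent pair:
  85–137 m: Δρ/Δz = 0.056/52 = 1.1 × 10⁻³ kg m⁻⁴
  137–174 m: Δρ/Δz = 0.470/37 = 0.013 kg m⁻⁴
  174–232 m: Δρ/Δz = 0.830/58 = 0.014 kg m⁻⁴
  232–239 m: Δρ/Δz = 0.141/7 = 0.020 kg m⁻⁴
  239–259 m: Δρ/Δz = 0.811/20 = 0.041 kg m⁻⁴
The largest gradient is in the 239–259 m interval — the pycnocline.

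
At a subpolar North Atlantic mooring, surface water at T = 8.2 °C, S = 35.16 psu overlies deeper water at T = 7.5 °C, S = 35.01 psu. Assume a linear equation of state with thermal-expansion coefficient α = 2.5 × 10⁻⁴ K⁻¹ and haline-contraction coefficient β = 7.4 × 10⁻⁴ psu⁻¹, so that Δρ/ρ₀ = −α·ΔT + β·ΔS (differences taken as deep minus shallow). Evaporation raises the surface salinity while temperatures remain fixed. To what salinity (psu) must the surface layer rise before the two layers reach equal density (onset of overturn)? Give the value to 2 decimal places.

Neutral buoyancy requires −α(T_deep − T_surf) + β(S_deep − S_surf′) = 0.
S_surf′ = S_deep − (α/β)·ΔT = 35.01 − (2.5 × 10⁻⁴/7.4 × 10⁻⁴)·(-0.7) = 35.2465 psu.
Increase required: 35.2465 − 35.16 = 0.0865 psu.

35.25 psu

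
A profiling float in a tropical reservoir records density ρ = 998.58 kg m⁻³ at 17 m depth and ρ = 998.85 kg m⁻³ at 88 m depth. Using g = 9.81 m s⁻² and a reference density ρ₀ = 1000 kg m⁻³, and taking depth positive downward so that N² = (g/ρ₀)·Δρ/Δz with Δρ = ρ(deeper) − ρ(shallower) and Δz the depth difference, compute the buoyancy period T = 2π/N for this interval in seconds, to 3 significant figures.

1.03 × 10³ s

Δρ = 998.85 − 998.58 = 0.27 kg m⁻³ over Δz = 88 − 17 = 71 m.
N² = (9.81/1000) × (0.27/71) = 3.7306 × 10⁻⁵ s⁻².
N = √(3.7306 × 10⁻⁵) = 6.1079 × 10⁻³ rad s⁻¹, so T = 2π/N = 1.0287 × 10³ s ≈ 1.03 × 10³ s.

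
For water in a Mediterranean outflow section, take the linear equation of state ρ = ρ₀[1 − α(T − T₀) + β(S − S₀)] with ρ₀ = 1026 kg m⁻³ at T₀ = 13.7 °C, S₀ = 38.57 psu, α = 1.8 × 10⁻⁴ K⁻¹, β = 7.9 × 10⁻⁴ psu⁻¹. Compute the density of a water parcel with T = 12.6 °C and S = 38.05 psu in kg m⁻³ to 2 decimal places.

T − T₀ = -1.1 K, S − S₀ = -0.52 psu.
Bracket = 1 − α·(-1.1) + β·(-0.52) = 1 + (-2.128 × 10⁻⁴) = 0.9997872.
ρ = 1026 × 0.9997872 = 1025.78 kg m⁻³.

1025.78 kg m⁻³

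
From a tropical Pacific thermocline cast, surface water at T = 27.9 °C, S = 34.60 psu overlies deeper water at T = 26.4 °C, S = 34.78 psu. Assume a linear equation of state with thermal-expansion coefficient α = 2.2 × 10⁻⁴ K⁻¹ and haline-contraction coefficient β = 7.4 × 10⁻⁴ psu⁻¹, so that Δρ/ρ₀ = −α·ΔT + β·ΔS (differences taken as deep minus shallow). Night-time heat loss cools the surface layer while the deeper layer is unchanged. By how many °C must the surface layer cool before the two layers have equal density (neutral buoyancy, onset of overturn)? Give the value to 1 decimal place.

Neutral buoyancy requires Δρ = 0, i.e. −α(T_deep − T_surf′) + β(S_deep − S_surf) = 0.
T_surf′ = T_deep − (β/α)·ΔS = 26.4 − (7.4 × 10⁻⁴/2.2 × 10⁻⁴)·(+0.18) = 25.795 °C.
Cooling required: 27.9 − (25.795) = 2.105 °C.

2.1 °C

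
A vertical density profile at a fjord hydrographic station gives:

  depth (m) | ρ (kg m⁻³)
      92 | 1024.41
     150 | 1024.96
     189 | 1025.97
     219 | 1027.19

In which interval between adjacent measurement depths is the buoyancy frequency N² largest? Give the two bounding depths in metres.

Compute the density gradient over each adjacent pair:
  92–150 m: Δρ/Δz = 0.55/58 = 9.5 × 10⁻³ kg m⁻⁴
  150–189 m: Δρ/Δz = 1.01/39 = 0.026 kg m⁻⁴
  189–219 m: Δρ/Δz = 1.22/30 = 0.041 kg m⁻⁴
The largest gradient is in the 189–219 m interval — the pycnocline.

189–219 m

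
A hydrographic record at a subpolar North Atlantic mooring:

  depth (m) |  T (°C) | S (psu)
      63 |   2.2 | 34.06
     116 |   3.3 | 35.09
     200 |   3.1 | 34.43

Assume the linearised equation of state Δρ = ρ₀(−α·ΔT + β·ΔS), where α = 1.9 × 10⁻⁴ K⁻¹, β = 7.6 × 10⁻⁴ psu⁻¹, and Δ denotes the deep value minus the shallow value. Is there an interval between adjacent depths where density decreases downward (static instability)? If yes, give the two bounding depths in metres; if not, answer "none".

Evaluate Δρ/ρ₀ = −αΔT + βΔS across each adjacent pair:
  63–116 m: −αΔT+βΔS = −(1.9 × 10⁻⁴)(+1.1)+(7.6 × 10⁻⁴)(+1.03) = 5.7 × 10⁻⁴ → stable
  116–200 m: −αΔT+βΔS = −(1.9 × 10⁻⁴)(-0.2)+(7.6 × 10⁻⁴)(-0.66) = -4.6 × 10⁻⁴ → UNSTABLE
The 116–200 m interval has Δρ < 0: lighter water underlies denser water.

116–200 m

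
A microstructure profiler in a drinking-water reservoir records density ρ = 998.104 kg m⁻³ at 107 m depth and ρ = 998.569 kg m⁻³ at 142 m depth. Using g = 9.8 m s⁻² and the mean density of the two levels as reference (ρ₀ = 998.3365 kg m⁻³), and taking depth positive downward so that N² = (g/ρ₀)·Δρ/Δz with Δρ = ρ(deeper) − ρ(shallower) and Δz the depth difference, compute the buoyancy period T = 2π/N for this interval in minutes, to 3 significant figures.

Δρ = 998.569 − 998.104 = 0.465 kg m⁻³ over Δz = 142 − 107 = 35 m.
N² = (9.8/998.3365) × (0.465/35) = 1.3042 × 10⁻⁴ s⁻².
N = √(1.3042 × 10⁻⁴) = 0.011420 rad s⁻¹, so T = 2π/N = 550.19 s = 9.1698 min ≈ 9.17 min.

9.17 min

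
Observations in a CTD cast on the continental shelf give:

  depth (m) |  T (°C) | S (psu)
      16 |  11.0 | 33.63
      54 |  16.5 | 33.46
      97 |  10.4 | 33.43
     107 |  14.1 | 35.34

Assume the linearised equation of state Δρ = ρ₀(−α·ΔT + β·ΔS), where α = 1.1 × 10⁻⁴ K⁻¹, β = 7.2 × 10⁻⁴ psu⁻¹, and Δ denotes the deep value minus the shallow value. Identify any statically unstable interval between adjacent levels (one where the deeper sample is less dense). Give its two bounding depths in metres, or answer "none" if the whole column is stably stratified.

Evaluate Δρ/ρ₀ = −αΔT + βΔS across each adjacent pair:
  16–54 m: −αΔT+βΔS = −(1.1 × 10⁻⁴)(+5.5)+(7.2 × 10⁻⁴)(-0.17) = -7.3 × 10⁻⁴ → UNSTABLE
  54–97 m: −αΔT+βΔS = −(1.1 × 10⁻⁴)(-6.1)+(7.2 × 10⁻⁴)(-0.03) = 6.5 × 10⁻⁴ → stable
  97–107 m: −αΔT+βΔS = −(1.1 × 10⁻⁴)(+3.7)+(7.2 × 10⁻⁴)(+1.91) = 9.7 × 10⁻⁴ → stable
The 16–54 m interval has Δρ < 0: lighter water underlies denser water.

16–54 m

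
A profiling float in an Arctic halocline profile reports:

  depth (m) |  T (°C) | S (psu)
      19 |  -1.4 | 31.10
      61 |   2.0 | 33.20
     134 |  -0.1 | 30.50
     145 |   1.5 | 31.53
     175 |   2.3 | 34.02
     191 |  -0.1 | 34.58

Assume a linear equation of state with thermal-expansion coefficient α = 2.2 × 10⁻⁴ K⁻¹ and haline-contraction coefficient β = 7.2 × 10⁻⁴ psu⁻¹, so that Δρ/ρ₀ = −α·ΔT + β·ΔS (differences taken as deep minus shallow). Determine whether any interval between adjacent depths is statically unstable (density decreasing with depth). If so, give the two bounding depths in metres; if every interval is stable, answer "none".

Evaluate Δρ/ρ₀ = −αΔT + βΔS across each adjacent pair:
  19–61 m: −αΔT+βΔS = −(2.2 × 10⁻⁴)(+3.4)+(7.2 × 10⁻⁴)(+2.10) = 7.6 × 10⁻⁴ → stable
  61–134 m: −αΔT+βΔS = −(2.2 × 10⁻⁴)(-2.1)+(7.2 × 10⁻⁴)(-2.70) = -1.5 × 10⁻³ → UNSTABLE
  134–145 m: −αΔT+βΔS = −(2.2 × 10⁻⁴)(+1.6)+(7.2 × 10⁻⁴)(+1.03) = 3.9 × 10⁻⁴ → stable
  145–175 m: −αΔT+βΔS = −(2.2 × 10⁻⁴)(+0.8)+(7.2 × 10⁻⁴)(+2.49) = 1.6 × 10⁻³ → stable
  175–191 m: −αΔT+βΔS = −(2.2 × 10⁻⁴)(-2.4)+(7.2 × 10⁻⁴)(+0.56) = 9.3 × 10⁻⁴ → stable
The 61–134 m interval has Δρ < 0: lighter water underlies denser water.

61–134 m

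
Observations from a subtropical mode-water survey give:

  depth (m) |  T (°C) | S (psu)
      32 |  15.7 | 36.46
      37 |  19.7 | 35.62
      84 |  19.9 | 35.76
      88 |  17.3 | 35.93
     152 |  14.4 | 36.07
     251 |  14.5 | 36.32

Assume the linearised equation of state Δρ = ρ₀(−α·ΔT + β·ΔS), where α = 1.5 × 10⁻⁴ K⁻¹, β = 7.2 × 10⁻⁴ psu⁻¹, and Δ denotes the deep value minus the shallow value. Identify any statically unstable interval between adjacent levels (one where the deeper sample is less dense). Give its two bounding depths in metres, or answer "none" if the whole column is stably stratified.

32–37 m

Evaluate Δρ/ρ₀ = −αΔT + βΔS across each adjacent pair:
  32–37 m: −αΔT+βΔS = −(1.5 × 10⁻⁴)(+4.0)+(7.2 × 10⁻⁴)(-0.84) = -1.2 × 10⁻³ → UNSTABLE
  37–84 m: −αΔT+βΔS = −(1.5 × 10⁻⁴)(+0.2)+(7.2 × 10⁻⁴)(+0.14) = 7.1 × 10⁻⁵ → stable
  84–88 m: −αΔT+βΔS = −(1.5 × 10⁻⁴)(-2.6)+(7.2 × 10⁻⁴)(+0.17) = 5.1 × 10⁻⁴ → stable
  88–152 m: −αΔT+βΔS = −(1.5 × 10⁻⁴)(-2.9)+(7.2 × 10⁻⁴)(+0.14) = 5.4 × 10⁻⁴ → stable
  152–251 m: −αΔT+βΔS = −(1.5 × 10⁻⁴)(+0.1)+(7.2 × 10⁻⁴)(+0.25) = 1.6 × 10⁻⁴ → stable
The 32–37 m interval has Δρ < 0: lighter water underlies denser water.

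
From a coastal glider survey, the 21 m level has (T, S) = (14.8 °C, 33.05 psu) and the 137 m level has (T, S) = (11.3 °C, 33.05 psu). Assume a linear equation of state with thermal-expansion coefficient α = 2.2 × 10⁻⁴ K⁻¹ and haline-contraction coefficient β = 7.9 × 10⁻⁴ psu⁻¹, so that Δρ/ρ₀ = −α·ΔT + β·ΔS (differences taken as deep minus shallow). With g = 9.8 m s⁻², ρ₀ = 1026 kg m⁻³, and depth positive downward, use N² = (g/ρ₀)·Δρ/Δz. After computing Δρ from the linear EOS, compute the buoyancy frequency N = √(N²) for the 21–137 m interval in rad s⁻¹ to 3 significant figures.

ΔT = -3.5 K, ΔS = +0.00 psu (deep − shallow).
Δρ/ρ₀ = −αΔT + βΔS = 7.70 × 10⁻⁴ + 0 = 7.70 × 10⁻⁴, so Δρ ≈ 0.7900 kg m⁻³.
N² = (g/ρ₀)·Δρ/Δz = g·(Δρ/ρ₀)/Δz = 9.8 × 7.70 × 10⁻⁴ / 116 = 6.5052 × 10⁻⁵ s⁻².
N = √(6.5052 × 10⁻⁵) = 8.0655 × 10⁻³ rad s⁻¹ ≈ 8.07 × 10⁻³ rad s⁻¹.

8.07 × 10⁻³ rad s⁻¹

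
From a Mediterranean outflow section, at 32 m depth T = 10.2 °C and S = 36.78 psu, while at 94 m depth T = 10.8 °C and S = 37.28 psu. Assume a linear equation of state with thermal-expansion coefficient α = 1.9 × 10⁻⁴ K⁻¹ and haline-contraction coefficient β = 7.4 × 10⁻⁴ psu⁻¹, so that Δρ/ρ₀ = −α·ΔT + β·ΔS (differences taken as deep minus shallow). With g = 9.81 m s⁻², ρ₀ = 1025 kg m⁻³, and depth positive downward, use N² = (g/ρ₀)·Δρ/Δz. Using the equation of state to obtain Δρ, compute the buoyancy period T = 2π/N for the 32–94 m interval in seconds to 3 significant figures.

ΔT = +0.6 K, ΔS = +0.50 psu (deep − shallow).
Δρ/ρ₀ = −αΔT + βΔS = -1.14 × 10⁻⁴ + 3.70 × 10⁻⁴ = 2.56 × 10⁻⁴, so Δρ ≈ 0.2624 kg m⁻³.
N² = (g/ρ₀)·Δρ/Δz = g·(Δρ/ρ₀)/Δz = 9.81 × 2.56 × 10⁻⁴ / 62 = 4.0506 × 10⁻⁵ s⁻².
N = √(4.0506 × 10⁻⁵) = 6.3644 × 10⁻³ rad s⁻¹ → T = 2π/N = 987.24 s ≈ 987 s.

987 s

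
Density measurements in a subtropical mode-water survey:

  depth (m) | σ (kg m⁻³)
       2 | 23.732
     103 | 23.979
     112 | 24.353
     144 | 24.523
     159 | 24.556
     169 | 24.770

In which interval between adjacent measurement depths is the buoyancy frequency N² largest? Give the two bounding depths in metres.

Compute the density gradient over each adjacent pair:
  2–103 m: Δρ/Δz = 0.247/101 = 2.4 × 10⁻³ kg m⁻⁴
  103–112 m: Δρ/Δz = 0.374/9 = 0.042 kg m⁻⁴
  112–144 m: Δρ/Δz = 0.170/32 = 5.3 × 10⁻³ kg m⁻⁴
  144–159 m: Δρ/Δz = 0.033/15 = 2.2 × 10⁻³ kg m⁻⁴
  159–169 m: Δρ/Δz = 0.214/10 = 0.021 kg m⁻⁴
The largest gradient is in the 103–112 m interval — the pycnocline.

103–112 m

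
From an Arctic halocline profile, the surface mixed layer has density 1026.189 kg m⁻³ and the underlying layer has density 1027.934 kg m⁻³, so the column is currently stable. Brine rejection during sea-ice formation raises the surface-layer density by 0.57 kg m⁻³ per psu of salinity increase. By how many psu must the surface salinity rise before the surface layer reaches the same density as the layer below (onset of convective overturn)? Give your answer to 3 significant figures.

Density deficit of the surface layer: 1027.934 − 1026.189 = 1.745 kg m⁻³.
Required change = 1.745 / 0.57 = 3.06 psu.

3.06 psu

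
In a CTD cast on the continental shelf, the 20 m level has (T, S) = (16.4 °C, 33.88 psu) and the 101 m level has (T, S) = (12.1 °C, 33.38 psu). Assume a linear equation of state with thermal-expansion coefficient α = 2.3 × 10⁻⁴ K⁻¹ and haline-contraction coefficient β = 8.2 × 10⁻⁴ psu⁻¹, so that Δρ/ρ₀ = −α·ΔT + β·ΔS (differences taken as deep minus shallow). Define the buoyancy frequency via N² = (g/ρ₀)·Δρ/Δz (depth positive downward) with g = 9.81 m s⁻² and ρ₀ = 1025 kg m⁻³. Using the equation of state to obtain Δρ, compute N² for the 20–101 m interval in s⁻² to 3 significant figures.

ΔT = -4.3 K, ΔS = -0.50 psu (deep − shallow).
Δρ/ρ₀ = −αΔT + βΔS = 9.89 × 10⁻⁴ − 4.10 × 10⁻⁴ = 5.79 × 10⁻⁴, so Δρ ≈ 0.5935 kg m⁻³.
N² = (g/ρ₀)·Δρ/Δz = g·(Δρ/ρ₀)/Δz = 9.81 × 5.79 × 10⁻⁴ / 81 = 7.0123 × 10⁻⁵ s⁻² ≈ 7.01 × 10⁻⁵ s⁻².

7.01 × 10⁻⁵ s⁻²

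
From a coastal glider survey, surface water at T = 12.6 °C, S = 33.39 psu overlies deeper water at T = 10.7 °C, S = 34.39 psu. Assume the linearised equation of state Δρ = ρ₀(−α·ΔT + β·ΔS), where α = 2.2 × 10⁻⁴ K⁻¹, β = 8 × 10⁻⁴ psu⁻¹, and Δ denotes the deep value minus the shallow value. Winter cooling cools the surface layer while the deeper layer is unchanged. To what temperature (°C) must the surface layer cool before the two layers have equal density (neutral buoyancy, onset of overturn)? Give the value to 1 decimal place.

Neutral buoyancy requires Δρ = 0, i.e. −α(T_deep − T_surf′) + β(S_deep − S_surf) = 0.
T_surf′ = T_deep − (β/α)·ΔS = 10.7 − (8 × 10⁻⁴/2.2 × 10⁻⁴)·(+1.00) = 7.064 °C.
Cooling required: 12.6 − (7.064) = 5.536 °C.

7.1 °C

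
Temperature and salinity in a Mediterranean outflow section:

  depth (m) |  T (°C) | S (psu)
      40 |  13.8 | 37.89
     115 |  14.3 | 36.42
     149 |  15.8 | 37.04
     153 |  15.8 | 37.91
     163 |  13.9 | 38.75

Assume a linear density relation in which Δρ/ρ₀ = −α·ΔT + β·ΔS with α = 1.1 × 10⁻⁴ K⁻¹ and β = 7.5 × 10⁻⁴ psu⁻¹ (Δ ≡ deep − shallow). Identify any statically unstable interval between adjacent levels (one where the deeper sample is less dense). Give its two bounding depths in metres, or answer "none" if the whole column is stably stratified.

Evaluate Δρ/ρ₀ = −αΔT + βΔS across each adjacent pair:
  40–115 m: −αΔT+βΔS = −(1.1 × 10⁻⁴)(+0.5)+(7.5 × 10⁻⁴)(-1.47) = -1.2 × 10⁻³ → UNSTABLE
  115–149 m: −αΔT+βΔS = −(1.1 × 10⁻⁴)(+1.5)+(7.5 × 10⁻⁴)(+0.62) = 3.0 × 10⁻⁴ → stable
  149–153 m: −αΔT+βΔS = −(1.1 × 10⁻⁴)(+0.0)+(7.5 × 10⁻⁴)(+0.87) = 6.5 × 10⁻⁴ → stable
  153–163 m: −αΔT+βΔS = −(1.1 × 10⁻⁴)(-1.9)+(7.5 × 10⁻⁴)(+0.84) = 8.4 × 10⁻⁴ → stable
The 40–115 m interval has Δρ < 0: lighter water underlies denser water.

40–115 m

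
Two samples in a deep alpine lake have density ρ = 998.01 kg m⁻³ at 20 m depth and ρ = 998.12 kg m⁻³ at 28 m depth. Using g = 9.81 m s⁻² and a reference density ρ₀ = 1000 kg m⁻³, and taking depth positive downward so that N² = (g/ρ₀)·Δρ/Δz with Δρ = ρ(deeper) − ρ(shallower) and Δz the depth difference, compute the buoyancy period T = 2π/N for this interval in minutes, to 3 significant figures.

Δρ = 998.12 − 998.01 = 0.11 kg m⁻³ over Δz = 28 − 20 = 8 m.
N² = (9.81/1000) × (0.11/8) = 1.3489 × 10⁻⁴ s⁻².
N = √(1.3489 × 10⁻⁴) = 0.011614 rad s⁻¹, so T = 2π/N = 541.00 s = 9.0167 min ≈ 9.02 min.

9.02 min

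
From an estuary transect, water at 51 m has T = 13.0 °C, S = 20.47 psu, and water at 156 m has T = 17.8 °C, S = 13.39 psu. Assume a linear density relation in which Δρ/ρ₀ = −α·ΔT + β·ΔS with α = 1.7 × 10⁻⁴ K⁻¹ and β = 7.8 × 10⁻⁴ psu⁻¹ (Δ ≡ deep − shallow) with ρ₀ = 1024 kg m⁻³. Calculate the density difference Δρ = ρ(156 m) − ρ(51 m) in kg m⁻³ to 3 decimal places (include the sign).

-6.491 kg m⁻³

ΔT = +4.8 K, ΔS = -7.08 psu (deep − shallow).
Δρ/ρ₀ = −(1.7 × 10⁻⁴)(+4.8) + (7.8 × 10⁻⁴)(-7.08) = -6.3384 × 10⁻³.
Δρ = 1024 × (-6.3384 × 10⁻³) = -6.491 kg m⁻³.
Negative Δρ: lighter below, statically unstable.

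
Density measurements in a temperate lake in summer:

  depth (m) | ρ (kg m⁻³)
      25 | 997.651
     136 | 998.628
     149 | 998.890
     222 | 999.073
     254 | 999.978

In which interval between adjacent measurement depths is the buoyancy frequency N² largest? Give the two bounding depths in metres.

222–254 m

Compute the density gradient over each adjacent pair:
  25–136 m: Δρ/Δz = 0.977/111 = 8.8 × 10⁻³ kg m⁻⁴
  136–149 m: Δρ/Δz = 0.262/13 = 0.020 kg m⁻⁴
  149–222 m: Δρ/Δz = 0.183/73 = 2.5 × 10⁻³ kg m⁻⁴
  222–254 m: Δρ/Δz = 0.905/32 = 0.028 kg m⁻⁴
The largest gradient is in the 222–254 m interval — the pycnocline.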